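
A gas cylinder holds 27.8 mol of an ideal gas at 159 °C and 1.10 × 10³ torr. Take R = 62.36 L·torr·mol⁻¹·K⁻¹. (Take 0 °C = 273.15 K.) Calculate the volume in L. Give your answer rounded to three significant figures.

Convert: T = 432.15 K.
PV = nRT ⇒ V = nRT/P = (27.8 × 62.36 × 432.15) / 1.10e+03

V ≈ 681 L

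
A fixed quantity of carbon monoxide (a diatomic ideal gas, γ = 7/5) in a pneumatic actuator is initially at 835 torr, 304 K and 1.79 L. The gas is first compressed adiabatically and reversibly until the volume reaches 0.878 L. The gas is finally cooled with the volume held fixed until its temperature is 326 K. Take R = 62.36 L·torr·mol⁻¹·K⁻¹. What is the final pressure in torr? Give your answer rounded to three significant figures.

P₃ ≈ 1.83e+03 torr

Reversible adiabatic, γ = 7/5: T₂ = T₁·(V₁/V₂)^(γ−1) = 404.2 K; P₂ = P₁·(V₁/V₂)^γ = 2264 torr.
Isochoric, so P/T is constant: V₃ = V₂; P₃ = P₂·(T₃/T₂) = 1826 torr.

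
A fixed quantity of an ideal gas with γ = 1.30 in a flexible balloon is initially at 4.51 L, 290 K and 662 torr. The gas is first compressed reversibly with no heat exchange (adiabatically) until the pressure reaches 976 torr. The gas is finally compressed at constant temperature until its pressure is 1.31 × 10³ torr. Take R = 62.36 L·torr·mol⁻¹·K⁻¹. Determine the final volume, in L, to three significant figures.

Reversible adiabatic, γ = 1.30: T₂ = T₁·(P₂/P₁)^((γ−1)/γ) = 317.2 K; V₂ = V₁·(P₁/P₂)^(1/γ) = 3.346 L.
Isothermal, so P V is constant: T₃ = T₂; V₃ = V₂·(P₂/P₃) = 2.493 L.

V₃ ≈ 2.49 L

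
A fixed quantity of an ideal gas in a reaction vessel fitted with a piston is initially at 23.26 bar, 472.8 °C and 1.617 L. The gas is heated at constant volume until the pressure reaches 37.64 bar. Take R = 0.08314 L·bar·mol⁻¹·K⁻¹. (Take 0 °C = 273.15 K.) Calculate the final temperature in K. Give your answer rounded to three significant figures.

T₂ ≈ 1.21e+03 K

Convert: T₁ = 746.0 K.
Isochoric, so P/T is constant: V₂ = V₁; T₂ = T₁·(P₂/P₁) = 1207 K.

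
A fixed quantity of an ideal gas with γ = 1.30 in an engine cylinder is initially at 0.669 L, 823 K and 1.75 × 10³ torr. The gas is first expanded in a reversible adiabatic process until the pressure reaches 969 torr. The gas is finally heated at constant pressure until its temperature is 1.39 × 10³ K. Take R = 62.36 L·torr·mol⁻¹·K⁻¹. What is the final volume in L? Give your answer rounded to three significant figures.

Adiabatic (γ = 1.30), T V^(γ−1) and P V^γ constant: T₂ = T₁·(P₂/P₁)^((γ−1)/γ) = 718.1 K; V₂ = V₁·(P₁/P₂)^(1/γ) = 1.054 L.
P constant ⇒ V ∝ T: P₃ = P₂; V₃ = V₂·(T₃/T₂) = 2.041 L.

V₃ ≈ 2.04 L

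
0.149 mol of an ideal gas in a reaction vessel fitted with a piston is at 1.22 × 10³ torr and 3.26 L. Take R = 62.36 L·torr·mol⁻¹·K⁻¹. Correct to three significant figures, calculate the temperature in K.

PV = nRT ⇒ T = PV/(nR) = (1.22e+03 × 3.26) / (0.149 × 62.36)

T ≈ 428 K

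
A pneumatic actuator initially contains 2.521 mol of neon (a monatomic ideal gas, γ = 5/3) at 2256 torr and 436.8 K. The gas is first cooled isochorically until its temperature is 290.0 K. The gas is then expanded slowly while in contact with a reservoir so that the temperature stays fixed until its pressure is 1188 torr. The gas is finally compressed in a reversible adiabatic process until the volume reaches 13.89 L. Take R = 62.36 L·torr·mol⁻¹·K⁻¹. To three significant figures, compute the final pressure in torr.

From PV = nRT: V₁ = nRT₁/P₁ = 30.44 L.
Isochoric, so P/T is constant: V₂ = V₁; P₂ = P₁·(T₂/T₁) = 1498 torr.
T constant ⇒ Boyle's law P V = const: T₃ = T₂; V₃ = V₂·(P₂/P₃) = 38.38 L.
Reversible adiabatic, γ = 5/3: T₄ = T₃·(V₃/V₄)^(γ−1) = 571.0 K; P₄ = P₃·(V₃/V₄)^γ = 6463 torr.

P₄ ≈ 6.46e+03 torr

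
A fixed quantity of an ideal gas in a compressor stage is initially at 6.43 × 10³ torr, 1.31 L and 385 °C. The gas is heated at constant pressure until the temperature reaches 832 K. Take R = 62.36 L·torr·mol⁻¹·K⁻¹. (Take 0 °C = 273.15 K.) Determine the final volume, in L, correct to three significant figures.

V₂ ≈ 1.66 L

Convert: T₁ = 658.1 K.
P constant ⇒ V ∝ T: P₂ = P₁; V₂ = V₁·(T₂/T₁) = 1.656 L.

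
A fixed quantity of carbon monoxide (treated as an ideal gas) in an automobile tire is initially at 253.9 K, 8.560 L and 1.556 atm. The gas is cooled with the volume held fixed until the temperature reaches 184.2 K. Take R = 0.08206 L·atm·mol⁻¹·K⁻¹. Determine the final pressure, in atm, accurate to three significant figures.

Isochoric, so P/T is constant: V₂ = V₁; P₂ = P₁·(T₂/T₁) = 1.129 atm.

P₂ ≈ 1.13 atm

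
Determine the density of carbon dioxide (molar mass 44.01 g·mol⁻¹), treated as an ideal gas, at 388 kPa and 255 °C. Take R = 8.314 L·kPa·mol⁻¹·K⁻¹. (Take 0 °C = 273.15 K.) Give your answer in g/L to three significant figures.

ρ ≈ 3.89 g/L

ρ = PM/(RT) = (388 × 44.01) / (8.314 × 528.1)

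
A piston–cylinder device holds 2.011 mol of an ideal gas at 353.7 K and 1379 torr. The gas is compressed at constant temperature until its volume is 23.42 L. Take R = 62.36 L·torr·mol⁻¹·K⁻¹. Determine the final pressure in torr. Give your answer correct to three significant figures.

From PV = nRT: V₁ = nRT₁/P₁ = 32.17 L.
T constant ⇒ Boyle's law P V = const: T₂ = T₁; P₂ = P₁·(V₁/V₂) = 1894 torr.

P₂ ≈ 1.89e+03 torr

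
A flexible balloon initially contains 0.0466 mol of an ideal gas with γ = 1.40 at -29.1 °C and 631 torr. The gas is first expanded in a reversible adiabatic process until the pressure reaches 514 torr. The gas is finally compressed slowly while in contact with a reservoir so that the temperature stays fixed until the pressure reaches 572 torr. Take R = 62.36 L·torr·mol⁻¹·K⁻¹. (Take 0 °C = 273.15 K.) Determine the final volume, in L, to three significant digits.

Convert: T₁ = 244.0 K.
From PV = nRT: V₁ = nRT₁/P₁ = 1.124 L.
Reversible adiabatic, γ = 1.40: T₂ = T₁·(P₂/P₁)^((γ−1)/γ) = 230.2 K; V₂ = V₁·(P₁/P₂)^(1/γ) = 1.301 L.
T constant ⇒ Boyle's law P V = const: T₃ = T₂; V₃ = V₂·(P₂/P₃) = 1.169 L.

V₃ ≈ 1.17 L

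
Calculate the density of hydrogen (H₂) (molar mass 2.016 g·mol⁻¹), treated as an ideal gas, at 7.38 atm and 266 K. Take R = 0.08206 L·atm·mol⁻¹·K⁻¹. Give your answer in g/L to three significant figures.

ρ ≈ 0.682 g/L

ρ = PM/(RT) = (7.38 × 2.016) / (0.08206 × 266.0)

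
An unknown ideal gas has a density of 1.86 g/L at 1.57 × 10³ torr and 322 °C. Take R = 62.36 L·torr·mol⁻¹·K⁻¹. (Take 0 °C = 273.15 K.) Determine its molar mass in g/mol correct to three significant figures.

M ≈ 44.0 g/mol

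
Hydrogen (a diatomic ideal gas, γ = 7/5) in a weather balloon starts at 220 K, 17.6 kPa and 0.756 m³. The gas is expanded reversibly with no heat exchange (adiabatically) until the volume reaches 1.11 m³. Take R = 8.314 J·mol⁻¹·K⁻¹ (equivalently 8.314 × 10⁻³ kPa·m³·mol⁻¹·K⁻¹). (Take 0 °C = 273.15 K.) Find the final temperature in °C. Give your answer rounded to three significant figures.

T₂ ≈ -84.5 °C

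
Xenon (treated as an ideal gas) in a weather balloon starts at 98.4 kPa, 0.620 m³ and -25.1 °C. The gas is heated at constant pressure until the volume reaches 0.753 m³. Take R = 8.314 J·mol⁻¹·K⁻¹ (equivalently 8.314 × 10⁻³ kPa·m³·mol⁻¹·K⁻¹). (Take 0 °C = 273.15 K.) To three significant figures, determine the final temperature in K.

Convert: T₁ = 248.0 K.
Isobaric, so V/T is constant: P₂ = P₁; T₂ = T₁·(V₂/V₁) = 301.3 K.

T₂ ≈ 301 K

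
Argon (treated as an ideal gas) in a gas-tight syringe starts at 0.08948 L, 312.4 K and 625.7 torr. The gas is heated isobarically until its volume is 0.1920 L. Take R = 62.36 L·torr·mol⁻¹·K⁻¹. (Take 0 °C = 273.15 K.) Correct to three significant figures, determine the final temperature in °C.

P constant ⇒ V ∝ T: P₂ = P₁; T₂ = T₁·(V₂/V₁) = 670.3 K.

T₂ ≈ 397 °C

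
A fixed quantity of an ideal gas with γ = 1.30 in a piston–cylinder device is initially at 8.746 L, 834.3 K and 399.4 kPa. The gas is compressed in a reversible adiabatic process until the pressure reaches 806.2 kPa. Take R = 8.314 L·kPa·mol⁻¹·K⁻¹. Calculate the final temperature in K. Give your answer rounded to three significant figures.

T₂ ≈ 981 K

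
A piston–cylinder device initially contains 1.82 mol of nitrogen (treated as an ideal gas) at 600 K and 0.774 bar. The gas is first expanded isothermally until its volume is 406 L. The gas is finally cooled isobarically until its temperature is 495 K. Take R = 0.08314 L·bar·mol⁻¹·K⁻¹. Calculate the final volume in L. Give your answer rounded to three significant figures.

From PV = nRT: V₁ = nRT₁/P₁ = 117.3 L.
Isothermal, so P V is constant: T₂ = T₁; P₂ = P₁·(V₁/V₂) = 0.2236 bar.
P constant ⇒ V ∝ T: P₃ = P₂; V₃ = V₂·(T₃/T₂) = 334.9 L.

V₃ ≈ 335 L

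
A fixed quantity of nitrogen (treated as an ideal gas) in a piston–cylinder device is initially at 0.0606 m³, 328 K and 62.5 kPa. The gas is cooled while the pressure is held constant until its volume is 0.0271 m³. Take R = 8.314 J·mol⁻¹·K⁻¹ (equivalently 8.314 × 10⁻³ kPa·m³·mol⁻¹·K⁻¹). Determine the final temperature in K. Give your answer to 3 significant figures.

T₂ ≈ 147 K

P constant ⇒ V ∝ T: P₂ = P₁; T₂ = T₁·(V₂/V₁) = 146.7 K.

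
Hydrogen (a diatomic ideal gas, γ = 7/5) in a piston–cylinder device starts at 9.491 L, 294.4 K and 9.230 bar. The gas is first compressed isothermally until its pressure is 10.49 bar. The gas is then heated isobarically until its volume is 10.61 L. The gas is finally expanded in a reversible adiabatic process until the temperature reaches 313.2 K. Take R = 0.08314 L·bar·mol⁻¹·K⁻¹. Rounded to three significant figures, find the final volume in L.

V₄ ≈ 16.5 L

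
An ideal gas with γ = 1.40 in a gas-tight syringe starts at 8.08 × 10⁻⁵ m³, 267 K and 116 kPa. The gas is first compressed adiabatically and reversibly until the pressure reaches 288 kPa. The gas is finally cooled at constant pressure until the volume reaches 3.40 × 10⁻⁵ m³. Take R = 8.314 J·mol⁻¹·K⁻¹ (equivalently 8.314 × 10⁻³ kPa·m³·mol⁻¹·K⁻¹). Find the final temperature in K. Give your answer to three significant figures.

Adiabatic (γ = 1.40), T V^(γ−1) and P V^γ constant: T₂ = T₁·(P₂/P₁)^((γ−1)/γ) = 346.2 K; V₂ = V₁·(P₁/P₂)^(1/γ) = 4.220e-05 m³.
Isobaric, so V/T is constant: P₃ = P₂; T₃ = T₂·(V₃/V₂) = 278.9 K.

T₃ ≈ 279 K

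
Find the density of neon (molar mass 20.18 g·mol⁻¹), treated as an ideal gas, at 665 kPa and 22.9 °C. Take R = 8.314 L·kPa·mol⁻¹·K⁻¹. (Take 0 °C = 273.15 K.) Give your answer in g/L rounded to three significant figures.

ρ ≈ 5.45 g/L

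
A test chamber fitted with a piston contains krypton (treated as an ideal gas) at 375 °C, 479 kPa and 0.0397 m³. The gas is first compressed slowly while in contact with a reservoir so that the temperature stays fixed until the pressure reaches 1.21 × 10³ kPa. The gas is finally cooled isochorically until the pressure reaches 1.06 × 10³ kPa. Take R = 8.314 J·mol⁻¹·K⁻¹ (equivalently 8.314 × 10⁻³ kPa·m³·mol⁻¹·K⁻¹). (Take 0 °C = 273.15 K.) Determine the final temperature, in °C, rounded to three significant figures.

T₃ ≈ 295 °C

Convert: T₁ = 648.1 K.
T constant ⇒ Boyle's law P V = const: T₂ = T₁; V₂ = V₁·(P₁/P₂) = 0.01572 m³.
Isochoric, so P/T is constant: V₃ = V₂; T₃ = T₂·(P₃/P₂) = 567.8 K.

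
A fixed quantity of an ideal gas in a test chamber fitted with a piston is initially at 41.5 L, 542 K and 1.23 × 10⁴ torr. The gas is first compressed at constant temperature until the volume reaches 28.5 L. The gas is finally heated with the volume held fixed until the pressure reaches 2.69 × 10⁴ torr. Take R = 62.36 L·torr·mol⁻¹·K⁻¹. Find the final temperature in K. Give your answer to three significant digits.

T constant ⇒ Boyle's law P V = const: T₂ = T₁; P₂ = P₁·(V₁/V₂) = 1.791e+04 torr.
V constant ⇒ P ∝ T: V₃ = V₂; T₃ = T₂·(P₃/P₂) = 814.0 K.

T₃ ≈ 814 K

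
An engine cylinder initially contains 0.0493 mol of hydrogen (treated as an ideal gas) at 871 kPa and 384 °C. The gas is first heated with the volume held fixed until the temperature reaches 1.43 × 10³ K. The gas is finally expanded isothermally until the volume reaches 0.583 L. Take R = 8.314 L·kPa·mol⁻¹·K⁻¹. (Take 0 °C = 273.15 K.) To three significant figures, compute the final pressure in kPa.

P₃ ≈ 1.01e+03 kPa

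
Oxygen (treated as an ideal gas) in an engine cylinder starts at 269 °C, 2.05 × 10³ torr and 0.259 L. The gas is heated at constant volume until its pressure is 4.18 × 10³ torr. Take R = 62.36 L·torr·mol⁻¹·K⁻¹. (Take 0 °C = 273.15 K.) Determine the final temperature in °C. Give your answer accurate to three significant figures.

Convert: T₁ = 542.1 K.
Isochoric, so P/T is constant: V₂ = V₁; T₂ = T₁·(P₂/P₁) = 1105 K.

T₂ ≈ 832 °C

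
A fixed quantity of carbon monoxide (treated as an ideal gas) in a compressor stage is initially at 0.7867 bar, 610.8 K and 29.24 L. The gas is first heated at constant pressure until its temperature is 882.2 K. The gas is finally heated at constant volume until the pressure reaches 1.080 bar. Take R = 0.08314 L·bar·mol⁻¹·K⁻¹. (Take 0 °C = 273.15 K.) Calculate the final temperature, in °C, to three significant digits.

T₃ ≈ 938 °C

P constant ⇒ V ∝ T: P₂ = P₁; V₂ = V₁·(T₂/T₁) = 42.23 L.
V constant ⇒ P ∝ T: V₃ = V₂; T₃ = T₂·(P₃/P₂) = 1211 K.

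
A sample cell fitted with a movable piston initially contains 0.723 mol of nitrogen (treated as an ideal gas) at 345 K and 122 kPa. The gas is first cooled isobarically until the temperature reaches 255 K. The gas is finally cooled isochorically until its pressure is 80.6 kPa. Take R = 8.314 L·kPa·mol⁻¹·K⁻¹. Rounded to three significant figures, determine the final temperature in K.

From PV = nRT: V₁ = nRT₁/P₁ = 17.00 L.
P constant ⇒ V ∝ T: P₂ = P₁; V₂ = V₁·(T₂/T₁) = 12.56 L.
V constant ⇒ P ∝ T: V₃ = V₂; T₃ = T₂·(P₃/P₂) = 168.5 K.

T₃ ≈ 168 K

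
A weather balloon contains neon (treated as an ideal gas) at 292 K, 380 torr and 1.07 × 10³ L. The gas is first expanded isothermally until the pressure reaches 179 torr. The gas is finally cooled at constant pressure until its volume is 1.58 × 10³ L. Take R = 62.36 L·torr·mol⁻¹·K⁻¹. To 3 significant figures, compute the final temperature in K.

T₃ ≈ 203 K

Isothermal, so P V is constant: T₂ = T₁; V₂ = V₁·(P₁/P₂) = 2272 L.
P constant ⇒ V ∝ T: P₃ = P₂; T₃ = T₂·(V₃/V₂) = 203.1 K.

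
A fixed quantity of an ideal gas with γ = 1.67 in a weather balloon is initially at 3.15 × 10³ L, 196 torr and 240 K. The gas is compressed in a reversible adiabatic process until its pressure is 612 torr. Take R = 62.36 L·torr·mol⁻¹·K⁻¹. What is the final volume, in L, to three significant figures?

Adiabatic (γ = 1.67), T V^(γ−1) and P V^γ constant: T₂ = T₁·(P₂/P₁)^((γ−1)/γ) = 379.0 K; V₂ = V₁·(P₁/P₂)^(1/γ) = 1593 L.

V₂ ≈ 1.59e+03 L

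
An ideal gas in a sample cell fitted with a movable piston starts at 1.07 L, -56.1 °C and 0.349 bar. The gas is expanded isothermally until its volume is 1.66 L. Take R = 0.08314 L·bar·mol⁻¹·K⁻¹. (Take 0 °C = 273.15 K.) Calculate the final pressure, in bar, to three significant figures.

P₂ ≈ 0.225 bar

Convert: T₁ = 217.0 K.
Isothermal, so P V is constant: T₂ = T₁; P₂ = P₁·(V₁/V₂) = 0.2250 bar.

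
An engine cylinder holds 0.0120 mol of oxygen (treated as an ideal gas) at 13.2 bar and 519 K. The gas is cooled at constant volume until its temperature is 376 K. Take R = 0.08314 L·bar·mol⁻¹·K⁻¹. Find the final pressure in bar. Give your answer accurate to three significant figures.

From PV = nRT: V₁ = nRT₁/P₁ = 0.03923 L.
Isochoric, so P/T is constant: V₂ = V₁; P₂ = P₁·(T₂/T₁) = 9.563 bar.

P₂ ≈ 9.56 bar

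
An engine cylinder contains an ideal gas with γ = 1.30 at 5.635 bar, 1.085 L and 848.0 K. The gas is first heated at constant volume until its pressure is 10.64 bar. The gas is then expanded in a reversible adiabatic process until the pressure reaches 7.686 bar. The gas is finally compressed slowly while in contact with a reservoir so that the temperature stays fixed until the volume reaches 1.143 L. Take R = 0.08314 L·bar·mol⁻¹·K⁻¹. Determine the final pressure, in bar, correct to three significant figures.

P₄ ≈ 9.37 bar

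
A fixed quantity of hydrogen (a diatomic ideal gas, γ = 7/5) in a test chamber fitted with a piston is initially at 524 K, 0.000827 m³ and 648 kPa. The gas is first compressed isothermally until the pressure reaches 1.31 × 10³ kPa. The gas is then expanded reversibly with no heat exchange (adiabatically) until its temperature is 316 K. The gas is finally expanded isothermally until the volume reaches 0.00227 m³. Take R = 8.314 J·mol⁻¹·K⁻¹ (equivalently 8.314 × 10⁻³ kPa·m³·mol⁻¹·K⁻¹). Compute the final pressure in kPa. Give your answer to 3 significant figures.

T constant ⇒ Boyle's law P V = const: T₂ = T₁; V₂ = V₁·(P₁/P₂) = 0.0004091 m³.
Adiabatic (γ = 7/5), T V^(γ−1) and P V^γ constant: P₃ = P₂·(T₃/T₂)^(γ/(γ−1)) = 223.1 kPa; V₃ = V₂·(T₂/T₃)^(1/(γ−1)) = 0.001449 m³.
T constant ⇒ Boyle's law P V = const: T₄ = T₃; P₄ = P₃·(V₃/V₄) = 142.4 kPa.

P₄ ≈ 142 kPa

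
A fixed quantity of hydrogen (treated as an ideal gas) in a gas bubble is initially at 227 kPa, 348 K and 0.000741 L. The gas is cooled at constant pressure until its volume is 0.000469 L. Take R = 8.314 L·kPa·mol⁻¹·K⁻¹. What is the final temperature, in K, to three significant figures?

Isobaric, so V/T is constant: P₂ = P₁; T₂ = T₁·(V₂/V₁) = 220.3 K.

T₂ ≈ 220 K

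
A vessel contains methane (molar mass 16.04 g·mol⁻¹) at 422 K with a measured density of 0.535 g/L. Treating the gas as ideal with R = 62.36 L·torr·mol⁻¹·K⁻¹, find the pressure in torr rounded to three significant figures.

ρ = PM/(RT) ⇒ P = ρRT/M = (0.535 × 62.36 × 422.0) / 16.04

P ≈ 878 torr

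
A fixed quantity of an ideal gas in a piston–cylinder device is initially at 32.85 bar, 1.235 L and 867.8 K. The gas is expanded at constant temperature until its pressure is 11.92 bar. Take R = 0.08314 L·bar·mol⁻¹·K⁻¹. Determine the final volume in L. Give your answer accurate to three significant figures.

T constant ⇒ Boyle's law P V = const: T₂ = T₁; V₂ = V₁·(P₁/P₂) = 3.404 L.

V₂ ≈ 3.40 L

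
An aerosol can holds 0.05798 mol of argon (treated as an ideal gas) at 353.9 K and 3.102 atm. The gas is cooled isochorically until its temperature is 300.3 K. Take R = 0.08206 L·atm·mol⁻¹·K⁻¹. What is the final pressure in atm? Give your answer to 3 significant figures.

From PV = nRT: V₁ = nRT₁/P₁ = 0.5428 L.
Isochoric, so P/T is constant: V₂ = V₁; P₂ = P₁·(T₂/T₁) = 2.632 atm.

P₂ ≈ 2.63 atm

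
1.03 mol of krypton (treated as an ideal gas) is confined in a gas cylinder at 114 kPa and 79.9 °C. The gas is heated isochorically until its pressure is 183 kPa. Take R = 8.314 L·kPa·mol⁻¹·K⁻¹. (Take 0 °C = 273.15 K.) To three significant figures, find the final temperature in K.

Convert: T₁ = 353.0 K.
From PV = nRT: V₁ = nRT₁/P₁ = 26.52 L.
Isochoric, so P/T is constant: V₂ = V₁; T₂ = T₁·(P₂/P₁) = 566.7 K.

T₂ ≈ 567 K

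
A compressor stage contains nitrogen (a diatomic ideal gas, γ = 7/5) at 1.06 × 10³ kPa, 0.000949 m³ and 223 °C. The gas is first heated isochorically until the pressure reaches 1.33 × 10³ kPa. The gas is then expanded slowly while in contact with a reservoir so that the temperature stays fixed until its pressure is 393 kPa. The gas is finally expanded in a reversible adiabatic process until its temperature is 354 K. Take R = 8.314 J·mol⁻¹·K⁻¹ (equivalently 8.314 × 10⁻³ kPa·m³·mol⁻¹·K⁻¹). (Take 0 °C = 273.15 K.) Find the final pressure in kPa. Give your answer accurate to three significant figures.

P₄ ≈ 54.5 kPa

Convert: T₁ = 496.1 K.
Isochoric, so P/T is constant: V₂ = V₁; T₂ = T₁·(P₂/P₁) = 622.5 K.
Isothermal, so P V is constant: T₃ = T₂; V₃ = V₂·(P₂/P₃) = 0.003212 m³.
Reversible adiabatic, γ = 7/5: P₄ = P₃·(T₄/T₃)^(γ/(γ−1)) = 54.49 kPa; V₄ = V₃·(T₃/T₄)^(1/(γ−1)) = 0.01317 m³.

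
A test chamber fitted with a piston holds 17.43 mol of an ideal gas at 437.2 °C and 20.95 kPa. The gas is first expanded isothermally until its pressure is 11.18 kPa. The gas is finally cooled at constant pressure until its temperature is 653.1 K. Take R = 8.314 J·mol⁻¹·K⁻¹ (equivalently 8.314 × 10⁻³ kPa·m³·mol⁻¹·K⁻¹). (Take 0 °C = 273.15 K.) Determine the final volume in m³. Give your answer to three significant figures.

V₃ ≈ 8.47 m³

Convert: T₁ = 710.3 K.
From PV = nRT: V₁ = nRT₁/P₁ = 4.914 m³.
T constant ⇒ Boyle's law P V = const: T₂ = T₁; V₂ = V₁·(P₁/P₂) = 9.207 m³.
P constant ⇒ V ∝ T: P₃ = P₂; V₃ = V₂·(T₃/T₂) = 8.465 m³.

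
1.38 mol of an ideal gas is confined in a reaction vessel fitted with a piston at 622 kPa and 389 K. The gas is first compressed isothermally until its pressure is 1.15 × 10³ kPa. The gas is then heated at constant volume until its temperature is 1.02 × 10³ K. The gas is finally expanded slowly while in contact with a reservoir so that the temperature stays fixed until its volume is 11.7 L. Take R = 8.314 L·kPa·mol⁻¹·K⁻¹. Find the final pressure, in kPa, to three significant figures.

P₄ ≈ 1.00e+03 kPa

From PV = nRT: V₁ = nRT₁/P₁ = 7.175 L.
Isothermal, so P V is constant: T₂ = T₁; V₂ = V₁·(P₁/P₂) = 3.881 L.
V constant ⇒ P ∝ T: V₃ = V₂; P₃ = P₂·(T₃/T₂) = 3015 kPa.
Isothermal, so P V is constant: T₄ = T₃; P₄ = P₃·(V₃/V₄) = 1000 kPa.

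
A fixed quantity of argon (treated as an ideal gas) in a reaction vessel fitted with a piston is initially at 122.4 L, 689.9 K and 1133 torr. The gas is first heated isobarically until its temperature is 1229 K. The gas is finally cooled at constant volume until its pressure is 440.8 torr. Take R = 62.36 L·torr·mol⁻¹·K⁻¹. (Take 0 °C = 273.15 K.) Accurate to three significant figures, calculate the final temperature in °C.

T₃ ≈ 205 °C

P constant ⇒ V ∝ T: P₂ = P₁; V₂ = V₁·(T₂/T₁) = 218.0 L.
Isochoric, so P/T is constant: V₃ = V₂; T₃ = T₂·(P₃/P₂) = 478.1 K.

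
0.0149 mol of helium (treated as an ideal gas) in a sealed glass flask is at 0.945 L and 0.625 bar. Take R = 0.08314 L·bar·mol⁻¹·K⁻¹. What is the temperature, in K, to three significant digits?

T ≈ 477 K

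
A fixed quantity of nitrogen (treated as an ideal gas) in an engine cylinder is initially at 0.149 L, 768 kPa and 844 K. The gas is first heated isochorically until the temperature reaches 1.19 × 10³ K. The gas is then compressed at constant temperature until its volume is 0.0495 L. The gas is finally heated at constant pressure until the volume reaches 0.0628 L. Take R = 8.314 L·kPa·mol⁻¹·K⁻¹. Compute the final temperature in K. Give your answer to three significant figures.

T₄ ≈ 1.51e+03 K

Isochoric, so P/T is constant: V₂ = V₁; P₂ = P₁·(T₂/T₁) = 1083 kPa.
Isothermal, so P V is constant: T₃ = T₂; P₃ = P₂·(V₂/V₃) = 3259 kPa.
Isobaric, so V/T is constant: P₄ = P₃; T₄ = T₃·(V₄/V₃) = 1510 K.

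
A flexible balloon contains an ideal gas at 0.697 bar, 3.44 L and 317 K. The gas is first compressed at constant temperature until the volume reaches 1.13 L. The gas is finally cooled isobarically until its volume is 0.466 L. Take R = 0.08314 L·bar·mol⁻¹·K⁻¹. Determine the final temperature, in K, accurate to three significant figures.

T constant ⇒ Boyle's law P V = const: T₂ = T₁; P₂ = P₁·(V₁/V₂) = 2.122 bar.
Isobaric, so V/T is constant: P₃ = P₂; T₃ = T₂·(V₃/V₂) = 130.7 K.

T₃ ≈ 131 K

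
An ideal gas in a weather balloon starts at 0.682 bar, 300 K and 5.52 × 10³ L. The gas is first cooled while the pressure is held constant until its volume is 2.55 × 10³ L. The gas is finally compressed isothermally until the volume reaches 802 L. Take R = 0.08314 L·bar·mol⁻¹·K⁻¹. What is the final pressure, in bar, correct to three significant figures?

P₃ ≈ 2.17 bar

Isobaric, so V/T is constant: P₂ = P₁; T₂ = T₁·(V₂/V₁) = 138.6 K.
Isothermal, so P V is constant: T₃ = T₂; P₃ = P₂·(V₂/V₃) = 2.168 bar.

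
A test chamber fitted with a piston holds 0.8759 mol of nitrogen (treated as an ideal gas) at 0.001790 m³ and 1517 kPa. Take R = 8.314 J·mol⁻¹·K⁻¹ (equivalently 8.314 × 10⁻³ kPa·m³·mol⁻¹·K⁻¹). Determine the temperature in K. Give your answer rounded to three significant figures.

T ≈ 373 K

PV = nRT ⇒ T = PV/(nR) = (1517 × 0.001790) / (0.8759 × 8.314 × 10⁻³)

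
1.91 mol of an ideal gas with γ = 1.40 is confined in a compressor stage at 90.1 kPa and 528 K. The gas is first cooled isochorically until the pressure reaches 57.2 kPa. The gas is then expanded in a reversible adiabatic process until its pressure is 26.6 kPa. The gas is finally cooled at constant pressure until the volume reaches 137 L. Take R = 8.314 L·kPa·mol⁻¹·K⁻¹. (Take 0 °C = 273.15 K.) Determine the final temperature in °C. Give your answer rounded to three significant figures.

From PV = nRT: V₁ = nRT₁/P₁ = 93.06 L.
V constant ⇒ P ∝ T: V₂ = V₁; T₂ = T₁·(P₂/P₁) = 335.2 K.
Reversible adiabatic, γ = 1.40: T₃ = T₂·(P₃/P₂)^((γ−1)/γ) = 269.3 K; V₃ = V₂·(P₂/P₃)^(1/γ) = 160.8 L.
P constant ⇒ V ∝ T: P₄ = P₃; T₄ = T₃·(V₄/V₃) = 229.5 K.

T₄ ≈ -43.7 °C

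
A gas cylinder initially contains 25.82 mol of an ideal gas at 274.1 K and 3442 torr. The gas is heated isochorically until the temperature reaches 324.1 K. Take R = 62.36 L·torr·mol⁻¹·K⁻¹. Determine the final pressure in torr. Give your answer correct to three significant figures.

From PV = nRT: V₁ = nRT₁/P₁ = 128.2 L.
V constant ⇒ P ∝ T: V₂ = V₁; P₂ = P₁·(T₂/T₁) = 4070 torr.

P₂ ≈ 4.07e+03 torr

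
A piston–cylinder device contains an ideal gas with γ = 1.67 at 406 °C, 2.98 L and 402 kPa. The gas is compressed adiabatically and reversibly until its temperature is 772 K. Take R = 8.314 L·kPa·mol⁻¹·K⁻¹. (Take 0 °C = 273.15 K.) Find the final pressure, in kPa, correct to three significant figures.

Convert: T₁ = 679.1 K.
Adiabatic (γ = 1.67), T V^(γ−1) and P V^γ constant: P₂ = P₁·(T₂/T₁)^(γ/(γ−1)) = 553.3 kPa; V₂ = V₁·(T₁/T₂)^(1/(γ−1)) = 2.461 L.

P₂ ≈ 553 kPa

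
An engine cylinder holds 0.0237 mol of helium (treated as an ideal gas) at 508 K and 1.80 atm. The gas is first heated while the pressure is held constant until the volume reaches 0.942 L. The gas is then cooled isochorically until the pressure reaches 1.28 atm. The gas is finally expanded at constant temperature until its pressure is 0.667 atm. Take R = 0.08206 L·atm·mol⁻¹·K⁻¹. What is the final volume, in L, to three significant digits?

V₄ ≈ 1.81 L

From PV = nRT: V₁ = nRT₁/P₁ = 0.5489 L.
P constant ⇒ V ∝ T: P₂ = P₁; T₂ = T₁·(V₂/V₁) = 871.9 K.
V constant ⇒ P ∝ T: V₃ = V₂; T₃ = T₂·(P₃/P₂) = 620.0 K.
T constant ⇒ Boyle's law P V = const: T₄ = T₃; V₄ = V₃·(P₃/P₄) = 1.808 L.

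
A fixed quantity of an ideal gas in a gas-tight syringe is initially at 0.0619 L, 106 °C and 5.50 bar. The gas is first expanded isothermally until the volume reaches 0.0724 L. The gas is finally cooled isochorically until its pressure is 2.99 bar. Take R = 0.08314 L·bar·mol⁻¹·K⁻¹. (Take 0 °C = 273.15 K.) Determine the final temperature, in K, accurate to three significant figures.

T₃ ≈ 241 K

Convert: T₁ = 379.1 K.
Isothermal, so P V is constant: T₂ = T₁; P₂ = P₁·(V₁/V₂) = 4.702 bar.
V constant ⇒ P ∝ T: V₃ = V₂; T₃ = T₂·(P₃/P₂) = 241.1 K.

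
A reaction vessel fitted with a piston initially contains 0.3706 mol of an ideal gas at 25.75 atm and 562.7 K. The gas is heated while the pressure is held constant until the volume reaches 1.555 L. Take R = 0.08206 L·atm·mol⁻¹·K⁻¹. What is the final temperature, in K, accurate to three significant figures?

From PV = nRT: V₁ = nRT₁/P₁ = 0.6646 L.
P constant ⇒ V ∝ T: P₂ = P₁; T₂ = T₁·(V₂/V₁) = 1317 K.

T₂ ≈ 1.32e+03 K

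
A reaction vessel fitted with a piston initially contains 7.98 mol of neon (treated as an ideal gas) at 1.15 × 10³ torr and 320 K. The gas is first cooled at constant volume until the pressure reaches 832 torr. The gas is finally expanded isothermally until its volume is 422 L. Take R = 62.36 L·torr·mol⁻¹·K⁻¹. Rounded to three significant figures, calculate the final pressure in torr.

From PV = nRT: V₁ = nRT₁/P₁ = 138.5 L.
V constant ⇒ P ∝ T: V₂ = V₁; T₂ = T₁·(P₂/P₁) = 231.5 K.
Isothermal, so P V is constant: T₃ = T₂; P₃ = P₂·(V₂/V₃) = 273.0 torr.

P₃ ≈ 273 torr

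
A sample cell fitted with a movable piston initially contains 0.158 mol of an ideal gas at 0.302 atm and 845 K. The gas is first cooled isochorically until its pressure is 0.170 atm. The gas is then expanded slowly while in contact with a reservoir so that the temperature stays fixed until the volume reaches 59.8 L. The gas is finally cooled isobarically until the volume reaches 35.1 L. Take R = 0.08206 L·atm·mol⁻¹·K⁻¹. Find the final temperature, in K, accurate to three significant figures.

From PV = nRT: V₁ = nRT₁/P₁ = 36.28 L.
Isochoric, so P/T is constant: V₂ = V₁; T₂ = T₁·(P₂/P₁) = 475.7 K.
Isothermal, so P V is constant: T₃ = T₂; P₃ = P₂·(V₂/V₃) = 0.1031 atm.
Isobaric, so V/T is constant: P₄ = P₃; T₄ = T₃·(V₄/V₃) = 279.2 K.

T₄ ≈ 279 K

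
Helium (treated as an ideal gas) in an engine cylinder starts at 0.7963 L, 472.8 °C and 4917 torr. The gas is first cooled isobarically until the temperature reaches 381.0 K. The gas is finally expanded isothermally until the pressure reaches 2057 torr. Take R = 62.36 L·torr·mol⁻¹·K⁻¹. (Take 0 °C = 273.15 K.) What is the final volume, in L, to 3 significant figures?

Convert: T₁ = 746.0 K.
Isobaric, so V/T is constant: P₂ = P₁; V₂ = V₁·(T₂/T₁) = 0.4067 L.
T constant ⇒ Boyle's law P V = const: T₃ = T₂; V₃ = V₂·(P₂/P₃) = 0.9722 L.

V₃ ≈ 0.972 L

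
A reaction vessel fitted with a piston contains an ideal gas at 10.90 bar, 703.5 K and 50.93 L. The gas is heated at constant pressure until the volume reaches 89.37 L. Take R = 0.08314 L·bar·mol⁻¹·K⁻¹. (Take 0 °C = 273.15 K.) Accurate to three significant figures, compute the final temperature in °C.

Isobaric, so V/T is constant: P₂ = P₁; T₂ = T₁·(V₂/V₁) = 1234 K.

T₂ ≈ 961 °C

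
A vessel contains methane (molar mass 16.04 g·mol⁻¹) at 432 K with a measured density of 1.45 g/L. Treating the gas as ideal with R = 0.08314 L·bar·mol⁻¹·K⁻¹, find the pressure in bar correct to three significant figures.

ρ = PM/(RT) ⇒ P = ρRT/M = (1.45 × 0.08314 × 432.0) / 16.04

P ≈ 3.25 bar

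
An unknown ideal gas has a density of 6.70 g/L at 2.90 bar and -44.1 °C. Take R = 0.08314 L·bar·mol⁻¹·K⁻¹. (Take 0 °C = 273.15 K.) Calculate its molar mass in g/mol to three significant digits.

ρ = PM/(RT) ⇒ M = ρRT/P = (6.70 × 0.08314 × 229.0) / 2.90

M ≈ 44.0 g/mol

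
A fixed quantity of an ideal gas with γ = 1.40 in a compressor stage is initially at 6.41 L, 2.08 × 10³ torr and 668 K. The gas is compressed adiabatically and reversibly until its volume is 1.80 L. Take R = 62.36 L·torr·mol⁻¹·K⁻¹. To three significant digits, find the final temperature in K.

T₂ ≈ 1.11e+03 K

Reversible adiabatic, γ = 1.40: T₂ = T₁·(V₁/V₂)^(γ−1) = 1110 K; P₂ = P₁·(V₁/V₂)^γ = 1.231e+04 torr.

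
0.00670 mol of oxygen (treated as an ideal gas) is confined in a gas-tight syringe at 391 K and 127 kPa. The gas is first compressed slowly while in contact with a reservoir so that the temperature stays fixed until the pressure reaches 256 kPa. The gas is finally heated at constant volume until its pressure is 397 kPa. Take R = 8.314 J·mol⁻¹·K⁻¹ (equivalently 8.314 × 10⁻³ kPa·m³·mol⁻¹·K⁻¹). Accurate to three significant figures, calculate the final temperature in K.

From PV = nRT: V₁ = nRT₁/P₁ = 0.0001715 m³.
Isothermal, so P V is constant: T₂ = T₁; V₂ = V₁·(P₁/P₂) = 8.508e-05 m³.
Isochoric, so P/T is constant: V₃ = V₂; T₃ = T₂·(P₃/P₂) = 606.4 K.

T₃ ≈ 606 K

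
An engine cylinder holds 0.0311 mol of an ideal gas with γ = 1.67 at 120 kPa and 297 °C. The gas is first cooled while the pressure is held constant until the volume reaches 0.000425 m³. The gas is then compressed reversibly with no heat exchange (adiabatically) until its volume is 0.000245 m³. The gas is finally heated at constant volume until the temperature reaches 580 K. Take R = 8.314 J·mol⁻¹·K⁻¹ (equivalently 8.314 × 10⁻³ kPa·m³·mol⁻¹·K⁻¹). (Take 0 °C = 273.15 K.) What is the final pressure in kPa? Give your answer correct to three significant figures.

P₄ ≈ 612 kPa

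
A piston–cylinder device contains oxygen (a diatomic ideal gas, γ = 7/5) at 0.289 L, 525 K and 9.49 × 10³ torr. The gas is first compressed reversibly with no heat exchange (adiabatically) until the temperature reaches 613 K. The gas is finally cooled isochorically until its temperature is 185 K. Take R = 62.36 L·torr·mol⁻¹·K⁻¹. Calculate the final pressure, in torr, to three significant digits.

P₃ ≈ 4.93e+03 torr

Adiabatic (γ = 7/5), T V^(γ−1) and P V^γ constant: P₂ = P₁·(T₂/T₁)^(γ/(γ−1)) = 1.632e+04 torr; V₂ = V₁·(T₁/T₂)^(1/(γ−1)) = 0.1962 L.
V constant ⇒ P ∝ T: V₃ = V₂; P₃ = P₂·(T₃/T₂) = 4926 torr.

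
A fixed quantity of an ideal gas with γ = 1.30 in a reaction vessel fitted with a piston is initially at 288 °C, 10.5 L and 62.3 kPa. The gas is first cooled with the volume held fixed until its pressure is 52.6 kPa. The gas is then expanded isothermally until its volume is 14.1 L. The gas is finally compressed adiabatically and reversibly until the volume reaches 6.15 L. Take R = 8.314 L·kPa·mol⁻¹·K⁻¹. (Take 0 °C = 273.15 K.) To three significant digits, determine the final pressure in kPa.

Convert: T₁ = 561.1 K.
V constant ⇒ P ∝ T: V₂ = V₁; T₂ = T₁·(P₂/P₁) = 473.8 K.
Isothermal, so P V is constant: T₃ = T₂; P₃ = P₂·(V₂/V₃) = 39.17 kPa.
Adiabatic (γ = 1.30), T V^(γ−1) and P V^γ constant: T₄ = T₃·(V₃/V₄)^(γ−1) = 607.7 K; P₄ = P₃·(V₃/V₄)^γ = 115.2 kPa.

P₄ ≈ 115 kPa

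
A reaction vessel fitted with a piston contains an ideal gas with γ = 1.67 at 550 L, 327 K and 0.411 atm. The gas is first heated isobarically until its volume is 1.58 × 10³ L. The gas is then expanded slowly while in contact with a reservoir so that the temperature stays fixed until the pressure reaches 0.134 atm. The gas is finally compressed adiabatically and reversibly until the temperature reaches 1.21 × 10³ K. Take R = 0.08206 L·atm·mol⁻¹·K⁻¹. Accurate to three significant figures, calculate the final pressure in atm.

Isobaric, so V/T is constant: P₂ = P₁; T₂ = T₁·(V₂/V₁) = 939.4 K.
Isothermal, so P V is constant: T₃ = T₂; V₃ = V₂·(P₂/P₃) = 4846 L.
Reversible adiabatic, γ = 1.67: P₄ = P₃·(T₄/T₃)^(γ/(γ−1)) = 0.2519 atm; V₄ = V₃·(T₃/T₄)^(1/(γ−1)) = 3321 L.

P₄ ≈ 0.252 atm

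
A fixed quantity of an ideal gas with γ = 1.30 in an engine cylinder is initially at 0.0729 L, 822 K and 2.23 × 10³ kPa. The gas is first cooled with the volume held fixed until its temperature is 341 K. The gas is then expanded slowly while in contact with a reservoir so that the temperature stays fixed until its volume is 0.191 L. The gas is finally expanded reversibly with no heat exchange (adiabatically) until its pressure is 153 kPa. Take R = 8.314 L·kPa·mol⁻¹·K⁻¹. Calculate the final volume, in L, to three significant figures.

V constant ⇒ P ∝ T: V₂ = V₁; P₂ = P₁·(T₂/T₁) = 925.1 kPa.
Isothermal, so P V is constant: T₃ = T₂; P₃ = P₂·(V₂/V₃) = 353.1 kPa.
Adiabatic (γ = 1.30), T V^(γ−1) and P V^γ constant: T₄ = T₃·(P₄/P₃)^((γ−1)/γ) = 281.2 K; V₄ = V₃·(P₃/P₄)^(1/γ) = 0.3634 L.

V₄ ≈ 0.363 L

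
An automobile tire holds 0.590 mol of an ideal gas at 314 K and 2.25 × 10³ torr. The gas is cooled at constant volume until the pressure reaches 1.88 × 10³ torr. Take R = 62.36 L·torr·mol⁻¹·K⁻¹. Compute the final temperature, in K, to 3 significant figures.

T₂ ≈ 262 K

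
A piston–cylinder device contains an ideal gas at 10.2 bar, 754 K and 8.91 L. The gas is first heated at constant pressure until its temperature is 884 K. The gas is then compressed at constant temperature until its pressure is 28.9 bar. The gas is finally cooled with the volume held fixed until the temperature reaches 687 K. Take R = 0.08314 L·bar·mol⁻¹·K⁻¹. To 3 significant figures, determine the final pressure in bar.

P constant ⇒ V ∝ T: P₂ = P₁; V₂ = V₁·(T₂/T₁) = 10.45 L.
T constant ⇒ Boyle's law P V = const: T₃ = T₂; V₃ = V₂·(P₂/P₃) = 3.687 L.
Isochoric, so P/T is constant: V₄ = V₃; P₄ = P₃·(T₄/T₃) = 22.46 bar.

P₄ ≈ 22.5 bar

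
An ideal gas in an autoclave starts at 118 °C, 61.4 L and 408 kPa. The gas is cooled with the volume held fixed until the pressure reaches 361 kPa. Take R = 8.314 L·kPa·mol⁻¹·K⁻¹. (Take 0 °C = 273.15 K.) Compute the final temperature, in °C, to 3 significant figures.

Convert: T₁ = 391.1 K.
Isochoric, so P/T is constant: V₂ = V₁; T₂ = T₁·(P₂/P₁) = 346.1 K.

T₂ ≈ 72.9 °C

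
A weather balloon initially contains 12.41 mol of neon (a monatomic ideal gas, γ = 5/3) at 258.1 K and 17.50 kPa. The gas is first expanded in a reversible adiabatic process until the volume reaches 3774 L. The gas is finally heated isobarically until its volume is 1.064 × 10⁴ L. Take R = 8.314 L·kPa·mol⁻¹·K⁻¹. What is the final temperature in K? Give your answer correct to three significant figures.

T₃ ≈ 397 K

From PV = nRT: V₁ = nRT₁/P₁ = 1522 L.
Adiabatic (γ = 5/3), T V^(γ−1) and P V^γ constant: T₂ = T₁·(V₁/V₂)^(γ−1) = 140.9 K; P₂ = P₁·(V₁/V₂)^γ = 3.851 kPa.
Isobaric, so V/T is constant: P₃ = P₂; T₃ = T₂·(V₃/V₂) = 397.1 K.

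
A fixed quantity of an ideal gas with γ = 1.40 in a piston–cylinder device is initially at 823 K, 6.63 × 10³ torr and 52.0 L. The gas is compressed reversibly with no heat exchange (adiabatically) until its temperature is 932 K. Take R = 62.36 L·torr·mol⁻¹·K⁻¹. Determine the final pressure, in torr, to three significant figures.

P₂ ≈ 1.02e+04 torr

Adiabatic (γ = 1.40), T V^(γ−1) and P V^γ constant: P₂ = P₁·(T₂/T₁)^(γ/(γ−1)) = 1.025e+04 torr; V₂ = V₁·(T₁/T₂)^(1/(γ−1)) = 38.10 L.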